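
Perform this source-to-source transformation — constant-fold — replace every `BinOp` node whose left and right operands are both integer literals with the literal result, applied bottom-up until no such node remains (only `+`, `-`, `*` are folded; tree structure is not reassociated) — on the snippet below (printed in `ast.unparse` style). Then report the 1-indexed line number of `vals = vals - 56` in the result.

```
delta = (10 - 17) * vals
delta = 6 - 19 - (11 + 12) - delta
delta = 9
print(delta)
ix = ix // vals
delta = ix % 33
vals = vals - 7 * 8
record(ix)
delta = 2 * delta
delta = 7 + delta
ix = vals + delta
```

7

Transformed code:
delta = -7 * vals
delta = -36 - delta
delta = 9
print(delta)
ix = ix // vals
delta = ix % 33
vals = vals - 56
record(ix)
delta = 2 * delta
delta = 7 + delta
ix = vals + delta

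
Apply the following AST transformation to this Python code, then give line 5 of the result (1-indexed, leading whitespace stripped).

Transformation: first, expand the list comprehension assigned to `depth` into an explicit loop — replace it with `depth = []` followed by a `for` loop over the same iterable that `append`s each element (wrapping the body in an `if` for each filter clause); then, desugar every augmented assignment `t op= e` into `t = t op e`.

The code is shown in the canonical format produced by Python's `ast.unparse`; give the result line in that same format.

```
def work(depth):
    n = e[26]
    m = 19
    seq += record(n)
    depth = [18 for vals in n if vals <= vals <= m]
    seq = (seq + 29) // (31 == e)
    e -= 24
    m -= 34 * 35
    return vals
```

depth = []

Transformed code:
def work(depth):
    n = e[26]
    m = 19
    seq = seq + record(n)
    depth = []
    for vals in n:
        if vals <= vals <= m:
            depth.append(18)
    seq = (seq + 29) // (31 == e)
    e = e - 24
    m = m - 34 * 35
    return vals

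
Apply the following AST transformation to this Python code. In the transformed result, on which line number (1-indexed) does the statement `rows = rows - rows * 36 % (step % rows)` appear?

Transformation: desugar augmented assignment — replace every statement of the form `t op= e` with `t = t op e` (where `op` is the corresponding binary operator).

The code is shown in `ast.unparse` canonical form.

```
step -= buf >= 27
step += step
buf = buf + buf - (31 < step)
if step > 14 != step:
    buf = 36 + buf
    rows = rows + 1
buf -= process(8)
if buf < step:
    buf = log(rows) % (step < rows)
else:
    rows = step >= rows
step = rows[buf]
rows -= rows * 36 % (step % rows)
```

Transformed code:
step = step - (buf >= 27)
step = step + step
buf = buf + buf - (31 < step)
if step > 14 != step:
    buf = 36 + buf
    rows = rows + 1
buf = buf - process(8)
if buf < step:
    buf = log(rows) % (step < rows)
else:
    rows = step >= rows
step = rows[buf]
rows = rows - rows * 36 % (step % rows)

13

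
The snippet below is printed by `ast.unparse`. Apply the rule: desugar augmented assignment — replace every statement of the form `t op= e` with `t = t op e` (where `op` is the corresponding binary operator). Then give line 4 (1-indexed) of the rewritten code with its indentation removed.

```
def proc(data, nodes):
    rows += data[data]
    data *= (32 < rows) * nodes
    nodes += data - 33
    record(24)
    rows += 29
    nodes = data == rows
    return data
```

Transformed code:
def proc(data, nodes):
    rows = rows + data[data]
    data = data * ((32 < rows) * nodes)
    nodes = nodes + (data - 33)
    record(24)
    rows = rows + 29
    nodes = data == rows
    return data

nodes = nodes + (data - 33)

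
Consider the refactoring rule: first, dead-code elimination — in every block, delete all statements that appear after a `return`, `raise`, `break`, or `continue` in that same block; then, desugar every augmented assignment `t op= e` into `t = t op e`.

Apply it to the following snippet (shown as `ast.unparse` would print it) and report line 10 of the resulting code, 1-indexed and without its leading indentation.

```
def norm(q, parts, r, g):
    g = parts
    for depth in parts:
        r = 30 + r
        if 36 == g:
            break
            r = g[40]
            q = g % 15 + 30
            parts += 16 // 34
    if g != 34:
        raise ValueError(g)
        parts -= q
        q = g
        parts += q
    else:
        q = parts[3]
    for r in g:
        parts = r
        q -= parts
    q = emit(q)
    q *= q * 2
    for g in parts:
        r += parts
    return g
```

Transformed code:
def norm(q, parts, r, g):
    g = parts
    for depth in parts:
        r = 30 + r
        if 36 == g:
            break
    if g != 34:
        raise ValueError(g)
    else:
        q = parts[3]
    for r in g:
        parts = r
        q = q - parts
    q = emit(q)
    q = q * (q * 2)
    for g in parts:
        r = r + parts
    return g

q = parts[3]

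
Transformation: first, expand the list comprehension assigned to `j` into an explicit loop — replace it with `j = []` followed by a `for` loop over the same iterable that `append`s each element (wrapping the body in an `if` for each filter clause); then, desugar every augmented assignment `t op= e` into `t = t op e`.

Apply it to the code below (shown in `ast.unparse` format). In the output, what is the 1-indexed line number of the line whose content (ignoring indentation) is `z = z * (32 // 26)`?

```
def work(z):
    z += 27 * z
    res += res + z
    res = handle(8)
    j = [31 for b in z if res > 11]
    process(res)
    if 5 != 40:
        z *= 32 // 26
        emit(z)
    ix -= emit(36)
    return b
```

Transformed code:
def work(z):
    z = z + 27 * z
    res = res + (res + z)
    res = handle(8)
    j = []
    for b in z:
        if res > 11:
            j.append(31)
    process(res)
    if 5 != 40:
        z = z * (32 // 26)
        emit(z)
    ix = ix - emit(36)
    return b

11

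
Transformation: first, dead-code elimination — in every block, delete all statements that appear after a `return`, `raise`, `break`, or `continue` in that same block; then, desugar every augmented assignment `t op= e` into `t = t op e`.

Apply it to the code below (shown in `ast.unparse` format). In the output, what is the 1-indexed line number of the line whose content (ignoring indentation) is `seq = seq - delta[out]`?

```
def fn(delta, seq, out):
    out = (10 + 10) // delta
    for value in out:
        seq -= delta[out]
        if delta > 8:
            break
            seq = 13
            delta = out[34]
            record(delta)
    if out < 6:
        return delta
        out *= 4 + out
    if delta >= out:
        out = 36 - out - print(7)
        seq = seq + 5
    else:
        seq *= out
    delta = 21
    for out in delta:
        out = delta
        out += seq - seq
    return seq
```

Transformed code:
def fn(delta, seq, out):
    out = (10 + 10) // delta
    for value in out:
        seq = seq - delta[out]
        if delta > 8:
            break
    if out < 6:
        return delta
    if delta >= out:
        out = 36 - out - print(7)
        seq = seq + 5
    else:
        seq = seq * out
    delta = 21
    for out in delta:
        out = delta
        out = out + (seq - seq)
    return seq

4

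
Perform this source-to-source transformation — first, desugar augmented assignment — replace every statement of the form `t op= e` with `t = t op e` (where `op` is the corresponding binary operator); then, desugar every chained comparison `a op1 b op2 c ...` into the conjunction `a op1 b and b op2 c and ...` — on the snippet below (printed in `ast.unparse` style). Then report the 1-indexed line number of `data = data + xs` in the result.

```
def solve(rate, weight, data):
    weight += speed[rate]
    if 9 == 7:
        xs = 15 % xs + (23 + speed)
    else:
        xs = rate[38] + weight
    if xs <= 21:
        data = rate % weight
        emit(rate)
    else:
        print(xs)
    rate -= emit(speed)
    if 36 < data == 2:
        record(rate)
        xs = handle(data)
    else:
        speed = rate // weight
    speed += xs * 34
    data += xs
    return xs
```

Transformed code:
def solve(rate, weight, data):
    weight = weight + speed[rate]
    if 9 == 7:
        xs = 15 % xs + (23 + speed)
    else:
        xs = rate[38] + weight
    if xs <= 21:
        data = rate % weight
        emit(rate)
    else:
        print(xs)
    rate = rate - emit(speed)
    if 36 < data and data == 2:
        record(rate)
        xs = handle(data)
    else:
        speed = rate // weight
    speed = speed + xs * 34
    data = data + xs
    return xs

19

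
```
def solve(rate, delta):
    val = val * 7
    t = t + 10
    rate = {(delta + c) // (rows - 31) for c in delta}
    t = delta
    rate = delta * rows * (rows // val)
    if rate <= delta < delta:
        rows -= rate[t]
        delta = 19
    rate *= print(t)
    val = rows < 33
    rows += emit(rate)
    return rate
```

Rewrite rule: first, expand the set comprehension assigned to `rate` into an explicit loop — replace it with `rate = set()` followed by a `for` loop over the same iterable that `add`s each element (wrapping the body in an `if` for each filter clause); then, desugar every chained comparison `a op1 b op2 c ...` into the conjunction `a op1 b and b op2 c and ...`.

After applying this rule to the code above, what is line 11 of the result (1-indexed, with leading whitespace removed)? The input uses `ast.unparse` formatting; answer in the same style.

delta = 19

Transformed code:
def solve(rate, delta):
    val = val * 7
    t = t + 10
    rate = set()
    for c in delta:
        rate.add((delta + c) // (rows - 31))
    t = delta
    rate = delta * rows * (rows // val)
    if rate <= delta and delta < delta:
        rows -= rate[t]
        delta = 19
    rate *= print(t)
    val = rows < 33
    rows += emit(rate)
    return rate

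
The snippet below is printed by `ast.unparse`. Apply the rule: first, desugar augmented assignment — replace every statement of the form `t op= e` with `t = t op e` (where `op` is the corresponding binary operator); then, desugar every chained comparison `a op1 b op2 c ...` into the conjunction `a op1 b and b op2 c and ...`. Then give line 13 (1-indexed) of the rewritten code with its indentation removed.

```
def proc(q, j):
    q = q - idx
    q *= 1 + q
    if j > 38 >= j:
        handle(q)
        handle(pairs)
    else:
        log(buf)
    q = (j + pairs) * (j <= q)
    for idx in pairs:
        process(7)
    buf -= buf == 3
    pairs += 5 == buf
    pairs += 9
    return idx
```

pairs = pairs + (5 == buf)

Transformed code:
def proc(q, j):
    q = q - idx
    q = q * (1 + q)
    if j > 38 and 38 >= j:
        handle(q)
        handle(pairs)
    else:
        log(buf)
    q = (j + pairs) * (j <= q)
    for idx in pairs:
        process(7)
    buf = buf - (buf == 3)
    pairs = pairs + (5 == buf)
    pairs = pairs + 9
    return idx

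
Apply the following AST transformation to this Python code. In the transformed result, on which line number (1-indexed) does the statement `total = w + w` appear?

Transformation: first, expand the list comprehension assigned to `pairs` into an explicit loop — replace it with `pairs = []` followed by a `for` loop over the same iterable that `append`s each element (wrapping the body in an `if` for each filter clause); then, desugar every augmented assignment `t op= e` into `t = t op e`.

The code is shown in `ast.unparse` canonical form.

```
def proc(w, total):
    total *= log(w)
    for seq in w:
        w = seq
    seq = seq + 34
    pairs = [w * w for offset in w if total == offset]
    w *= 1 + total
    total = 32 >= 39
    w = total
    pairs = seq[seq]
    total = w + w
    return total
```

14

Transformed code:
def proc(w, total):
    total = total * log(w)
    for seq in w:
        w = seq
    seq = seq + 34
    pairs = []
    for offset in w:
        if total == offset:
            pairs.append(w * w)
    w = w * (1 + total)
    total = 32 >= 39
    w = total
    pairs = seq[seq]
    total = w + w
    return total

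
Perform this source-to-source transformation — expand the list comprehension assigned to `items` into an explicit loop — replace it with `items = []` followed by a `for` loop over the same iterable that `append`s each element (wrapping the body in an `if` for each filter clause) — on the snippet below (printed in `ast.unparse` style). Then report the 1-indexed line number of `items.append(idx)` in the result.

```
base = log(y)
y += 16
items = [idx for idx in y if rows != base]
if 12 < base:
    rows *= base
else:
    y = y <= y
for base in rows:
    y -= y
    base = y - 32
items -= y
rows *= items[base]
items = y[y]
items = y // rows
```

6

Transformed code:
base = log(y)
y += 16
items = []
for idx in y:
    if rows != base:
        items.append(idx)
if 12 < base:
    rows *= base
else:
    y = y <= y
for base in rows:
    y -= y
    base = y - 32
items -= y
rows *= items[base]
items = y[y]
items = y // rows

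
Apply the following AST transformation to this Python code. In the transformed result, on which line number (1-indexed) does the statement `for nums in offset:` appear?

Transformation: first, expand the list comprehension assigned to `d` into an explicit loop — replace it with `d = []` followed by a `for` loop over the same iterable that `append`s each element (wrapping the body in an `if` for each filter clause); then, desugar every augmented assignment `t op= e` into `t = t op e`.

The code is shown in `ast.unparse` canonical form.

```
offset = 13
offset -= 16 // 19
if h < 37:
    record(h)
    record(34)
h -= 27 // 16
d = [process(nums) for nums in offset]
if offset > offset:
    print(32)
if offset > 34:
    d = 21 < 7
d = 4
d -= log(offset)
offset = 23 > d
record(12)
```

Transformed code:
offset = 13
offset = offset - 16 // 19
if h < 37:
    record(h)
    record(34)
h = h - 27 // 16
d = []
for nums in offset:
    d.append(process(nums))
if offset > offset:
    print(32)
if offset > 34:
    d = 21 < 7
d = 4
d = d - log(offset)
offset = 23 > d
record(12)

8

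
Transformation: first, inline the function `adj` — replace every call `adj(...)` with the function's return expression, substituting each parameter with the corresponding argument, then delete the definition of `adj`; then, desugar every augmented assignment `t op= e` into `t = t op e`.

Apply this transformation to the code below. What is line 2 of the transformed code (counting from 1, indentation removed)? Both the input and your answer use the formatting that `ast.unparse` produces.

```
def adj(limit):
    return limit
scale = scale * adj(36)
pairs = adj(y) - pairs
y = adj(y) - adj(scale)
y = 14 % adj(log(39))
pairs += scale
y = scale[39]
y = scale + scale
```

Transformed code:
scale = scale * 36
pairs = y - pairs
y = y - scale
y = 14 % log(39)
pairs = pairs + scale
y = scale[39]
y = scale + scale

pairs = y - pairs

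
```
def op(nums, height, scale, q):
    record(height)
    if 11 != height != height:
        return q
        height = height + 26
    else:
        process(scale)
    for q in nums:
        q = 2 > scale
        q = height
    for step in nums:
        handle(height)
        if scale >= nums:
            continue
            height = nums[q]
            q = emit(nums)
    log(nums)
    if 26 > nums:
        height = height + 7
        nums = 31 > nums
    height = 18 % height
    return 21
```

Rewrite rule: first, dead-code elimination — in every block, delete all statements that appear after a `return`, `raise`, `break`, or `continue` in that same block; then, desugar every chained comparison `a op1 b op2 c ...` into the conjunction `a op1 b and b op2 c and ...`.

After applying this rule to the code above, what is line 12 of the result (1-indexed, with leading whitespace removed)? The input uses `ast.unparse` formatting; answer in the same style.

if scale >= nums:

Transformed code:
def op(nums, height, scale, q):
    record(height)
    if 11 != height and height != height:
        return q
    else:
        process(scale)
    for q in nums:
        q = 2 > scale
        q = height
    for step in nums:
        handle(height)
        if scale >= nums:
            continue
    log(nums)
    if 26 > nums:
        height = height + 7
        nums = 31 > nums
    height = 18 % height
    return 21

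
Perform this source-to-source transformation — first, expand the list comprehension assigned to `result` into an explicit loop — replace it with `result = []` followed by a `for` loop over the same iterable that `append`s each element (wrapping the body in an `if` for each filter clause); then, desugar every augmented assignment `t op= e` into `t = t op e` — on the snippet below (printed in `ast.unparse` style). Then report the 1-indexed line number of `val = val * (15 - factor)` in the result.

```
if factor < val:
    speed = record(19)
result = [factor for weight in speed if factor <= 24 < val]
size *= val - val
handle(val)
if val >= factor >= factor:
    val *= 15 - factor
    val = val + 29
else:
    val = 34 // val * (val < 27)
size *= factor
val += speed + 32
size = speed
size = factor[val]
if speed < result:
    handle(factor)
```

10

Transformed code:
if factor < val:
    speed = record(19)
result = []
for weight in speed:
    if factor <= 24 < val:
        result.append(factor)
size = size * (val - val)
handle(val)
if val >= factor >= factor:
    val = val * (15 - factor)
    val = val + 29
else:
    val = 34 // val * (val < 27)
size = size * factor
val = val + (speed + 32)
size = speed
size = factor[val]
if speed < result:
    handle(factor)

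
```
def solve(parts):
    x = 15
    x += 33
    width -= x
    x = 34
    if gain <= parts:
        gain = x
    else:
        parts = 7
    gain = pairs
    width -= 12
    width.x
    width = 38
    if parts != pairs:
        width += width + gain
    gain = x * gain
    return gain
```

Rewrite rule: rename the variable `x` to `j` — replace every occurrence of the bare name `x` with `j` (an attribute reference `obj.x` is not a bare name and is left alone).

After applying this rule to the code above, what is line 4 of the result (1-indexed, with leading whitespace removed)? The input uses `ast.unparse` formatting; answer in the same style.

width -= j

Transformed code:
def solve(parts):
    j = 15
    j += 33
    width -= j
    j = 34
    if gain <= parts:
        gain = j
    else:
        parts = 7
    gain = pairs
    width -= 12
    width.x
    width = 38
    if parts != pairs:
        width += width + gain
    gain = j * gain
    return gain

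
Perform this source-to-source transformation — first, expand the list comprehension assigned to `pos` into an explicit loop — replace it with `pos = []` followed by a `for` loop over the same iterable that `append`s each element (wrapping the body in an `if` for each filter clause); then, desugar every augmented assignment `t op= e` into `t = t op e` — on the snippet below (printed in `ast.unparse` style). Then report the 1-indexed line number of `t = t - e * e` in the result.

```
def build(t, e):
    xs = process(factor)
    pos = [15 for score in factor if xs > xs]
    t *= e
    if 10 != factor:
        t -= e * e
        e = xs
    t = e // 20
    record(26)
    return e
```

Transformed code:
def build(t, e):
    xs = process(factor)
    pos = []
    for score in factor:
        if xs > xs:
            pos.append(15)
    t = t * e
    if 10 != factor:
        t = t - e * e
        e = xs
    t = e // 20
    record(26)
    return e

9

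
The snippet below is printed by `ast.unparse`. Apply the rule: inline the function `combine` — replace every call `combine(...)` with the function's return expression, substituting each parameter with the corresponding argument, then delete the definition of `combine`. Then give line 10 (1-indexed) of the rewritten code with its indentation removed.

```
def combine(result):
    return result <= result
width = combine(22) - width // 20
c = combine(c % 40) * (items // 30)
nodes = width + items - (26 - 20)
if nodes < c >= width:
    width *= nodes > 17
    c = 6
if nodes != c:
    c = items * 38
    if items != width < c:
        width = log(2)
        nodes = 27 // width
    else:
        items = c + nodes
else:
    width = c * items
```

width = log(2)

Transformed code:
width = (22 <= 22) - width // 20
c = (c % 40 <= c % 40) * (items // 30)
nodes = width + items - (26 - 20)
if nodes < c >= width:
    width *= nodes > 17
    c = 6
if nodes != c:
    c = items * 38
    if items != width < c:
        width = log(2)
        nodes = 27 // width
    else:
        items = c + nodes
else:
    width = c * items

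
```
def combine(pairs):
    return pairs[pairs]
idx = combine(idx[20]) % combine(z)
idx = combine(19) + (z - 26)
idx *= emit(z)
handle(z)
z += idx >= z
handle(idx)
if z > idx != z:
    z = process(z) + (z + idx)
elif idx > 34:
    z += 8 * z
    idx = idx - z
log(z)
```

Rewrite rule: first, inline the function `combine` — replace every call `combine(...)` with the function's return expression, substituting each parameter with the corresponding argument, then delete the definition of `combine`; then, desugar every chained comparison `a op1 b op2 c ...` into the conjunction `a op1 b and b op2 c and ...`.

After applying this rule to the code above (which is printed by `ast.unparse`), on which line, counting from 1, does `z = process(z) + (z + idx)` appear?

Transformed code:
idx = idx[20][idx[20]] % z[z]
idx = 19[19] + (z - 26)
idx *= emit(z)
handle(z)
z += idx >= z
handle(idx)
if z > idx and idx != z:
    z = process(z) + (z + idx)
elif idx > 34:
    z += 8 * z
    idx = idx - z
log(z)

8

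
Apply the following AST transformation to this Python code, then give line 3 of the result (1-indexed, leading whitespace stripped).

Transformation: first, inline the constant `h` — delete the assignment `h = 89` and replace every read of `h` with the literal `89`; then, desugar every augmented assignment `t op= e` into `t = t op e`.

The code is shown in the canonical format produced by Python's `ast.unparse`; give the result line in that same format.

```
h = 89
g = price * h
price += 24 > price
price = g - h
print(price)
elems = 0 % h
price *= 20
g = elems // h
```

price = g - 89

Transformed code:
g = price * 89
price = price + (24 > price)
price = g - 89
print(price)
elems = 0 % 89
price = price * 20
g = elems // 89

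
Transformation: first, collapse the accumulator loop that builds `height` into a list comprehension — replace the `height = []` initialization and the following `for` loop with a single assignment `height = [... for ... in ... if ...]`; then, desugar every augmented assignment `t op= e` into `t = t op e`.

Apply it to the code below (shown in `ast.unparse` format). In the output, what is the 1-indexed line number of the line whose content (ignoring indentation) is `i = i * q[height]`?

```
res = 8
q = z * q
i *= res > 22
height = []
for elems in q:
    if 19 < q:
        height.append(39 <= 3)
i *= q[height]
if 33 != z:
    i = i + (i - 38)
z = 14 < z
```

Transformed code:
res = 8
q = z * q
i = i * (res > 22)
height = [39 <= 3 for elems in q if 19 < q]
i = i * q[height]
if 33 != z:
    i = i + (i - 38)
z = 14 < z

5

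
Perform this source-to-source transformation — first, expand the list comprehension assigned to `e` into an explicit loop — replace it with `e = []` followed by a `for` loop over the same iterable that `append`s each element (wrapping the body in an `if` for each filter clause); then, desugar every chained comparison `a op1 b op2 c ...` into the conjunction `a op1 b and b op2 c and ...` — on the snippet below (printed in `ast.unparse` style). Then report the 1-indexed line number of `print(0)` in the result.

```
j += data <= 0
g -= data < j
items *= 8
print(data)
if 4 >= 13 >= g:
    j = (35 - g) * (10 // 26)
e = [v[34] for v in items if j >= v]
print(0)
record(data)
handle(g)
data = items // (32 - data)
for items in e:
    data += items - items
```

Transformed code:
j += data <= 0
g -= data < j
items *= 8
print(data)
if 4 >= 13 and 13 >= g:
    j = (35 - g) * (10 // 26)
e = []
for v in items:
    if j >= v:
        e.append(v[34])
print(0)
record(data)
handle(g)
data = items // (32 - data)
for items in e:
    data += items - items

11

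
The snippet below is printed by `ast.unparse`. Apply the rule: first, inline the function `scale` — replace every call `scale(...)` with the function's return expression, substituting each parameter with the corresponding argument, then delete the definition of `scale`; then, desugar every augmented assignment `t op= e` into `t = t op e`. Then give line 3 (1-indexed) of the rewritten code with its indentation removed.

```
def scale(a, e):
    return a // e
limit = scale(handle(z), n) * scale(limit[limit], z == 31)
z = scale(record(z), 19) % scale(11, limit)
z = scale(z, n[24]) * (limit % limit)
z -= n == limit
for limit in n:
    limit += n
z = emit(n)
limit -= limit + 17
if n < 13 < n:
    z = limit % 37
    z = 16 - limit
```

z = z // n[24] * (limit % limit)

Transformed code:
limit = handle(z) // n * (limit[limit] // (z == 31))
z = record(z) // 19 % (11 // limit)
z = z // n[24] * (limit % limit)
z = z - (n == limit)
for limit in n:
    limit = limit + n
z = emit(n)
limit = limit - (limit + 17)
if n < 13 < n:
    z = limit % 37
    z = 16 - limit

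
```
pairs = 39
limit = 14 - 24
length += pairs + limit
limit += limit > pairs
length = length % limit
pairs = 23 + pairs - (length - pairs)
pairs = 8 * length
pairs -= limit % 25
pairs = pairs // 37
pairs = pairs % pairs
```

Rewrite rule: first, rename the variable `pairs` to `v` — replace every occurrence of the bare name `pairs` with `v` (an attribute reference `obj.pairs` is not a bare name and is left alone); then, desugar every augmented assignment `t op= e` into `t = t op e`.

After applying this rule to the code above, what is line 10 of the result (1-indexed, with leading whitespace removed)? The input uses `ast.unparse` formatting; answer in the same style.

Transformed code:
v = 39
limit = 14 - 24
length = length + (v + limit)
limit = limit + (limit > v)
length = length % limit
v = 23 + v - (length - v)
v = 8 * length
v = v - limit % 25
v = v // 37
v = v % v

v = v % v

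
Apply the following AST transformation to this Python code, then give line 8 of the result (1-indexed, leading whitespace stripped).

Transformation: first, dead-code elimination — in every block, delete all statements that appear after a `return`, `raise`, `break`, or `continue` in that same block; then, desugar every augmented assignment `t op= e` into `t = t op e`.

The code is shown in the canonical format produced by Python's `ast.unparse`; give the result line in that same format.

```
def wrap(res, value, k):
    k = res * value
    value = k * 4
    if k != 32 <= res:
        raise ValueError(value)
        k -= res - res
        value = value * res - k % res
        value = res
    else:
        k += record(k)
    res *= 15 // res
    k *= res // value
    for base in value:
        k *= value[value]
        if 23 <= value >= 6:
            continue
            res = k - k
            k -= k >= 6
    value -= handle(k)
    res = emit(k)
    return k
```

res = res * (15 // res)

Transformed code:
def wrap(res, value, k):
    k = res * value
    value = k * 4
    if k != 32 <= res:
        raise ValueError(value)
    else:
        k = k + record(k)
    res = res * (15 // res)
    k = k * (res // value)
    for base in value:
        k = k * value[value]
        if 23 <= value >= 6:
            continue
    value = value - handle(k)
    res = emit(k)
    return k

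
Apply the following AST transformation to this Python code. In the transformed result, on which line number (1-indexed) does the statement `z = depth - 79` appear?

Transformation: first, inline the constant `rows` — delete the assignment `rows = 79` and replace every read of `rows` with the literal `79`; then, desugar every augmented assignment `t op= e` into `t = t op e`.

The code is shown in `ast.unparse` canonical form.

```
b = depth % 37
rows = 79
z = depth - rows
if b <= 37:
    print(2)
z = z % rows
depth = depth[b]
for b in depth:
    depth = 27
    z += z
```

2

Transformed code:
b = depth % 37
z = depth - 79
if b <= 37:
    print(2)
z = z % 79
depth = depth[b]
for b in depth:
    depth = 27
    z = z + z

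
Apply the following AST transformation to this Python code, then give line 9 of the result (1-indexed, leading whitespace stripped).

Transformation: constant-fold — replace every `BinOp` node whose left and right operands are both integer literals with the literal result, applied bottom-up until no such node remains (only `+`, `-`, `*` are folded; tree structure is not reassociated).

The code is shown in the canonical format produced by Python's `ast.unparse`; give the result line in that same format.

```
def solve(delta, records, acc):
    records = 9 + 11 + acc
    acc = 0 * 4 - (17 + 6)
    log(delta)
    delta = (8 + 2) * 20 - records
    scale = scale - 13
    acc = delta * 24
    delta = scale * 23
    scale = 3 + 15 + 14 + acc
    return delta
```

Transformed code:
def solve(delta, records, acc):
    records = 20 + acc
    acc = -23
    log(delta)
    delta = 200 - records
    scale = scale - 13
    acc = delta * 24
    delta = scale * 23
    scale = 32 + acc
    return delta

scale = 32 + acc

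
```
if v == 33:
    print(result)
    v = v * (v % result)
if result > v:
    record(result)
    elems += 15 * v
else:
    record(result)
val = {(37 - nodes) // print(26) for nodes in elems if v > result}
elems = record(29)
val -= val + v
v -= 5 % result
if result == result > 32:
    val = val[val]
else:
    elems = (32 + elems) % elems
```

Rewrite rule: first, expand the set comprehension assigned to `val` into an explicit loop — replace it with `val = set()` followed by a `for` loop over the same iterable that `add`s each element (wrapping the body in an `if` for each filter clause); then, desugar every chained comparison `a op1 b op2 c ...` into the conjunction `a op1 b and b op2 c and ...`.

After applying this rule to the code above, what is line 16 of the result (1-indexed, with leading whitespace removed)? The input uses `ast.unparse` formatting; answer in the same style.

if result == result and result > 32:

Transformed code:
if v == 33:
    print(result)
    v = v * (v % result)
if result > v:
    record(result)
    elems += 15 * v
else:
    record(result)
val = set()
for nodes in elems:
    if v > result:
        val.add((37 - nodes) // print(26))
elems = record(29)
val -= val + v
v -= 5 % result
if result == result and result > 32:
    val = val[val]
else:
    elems = (32 + elems) % elems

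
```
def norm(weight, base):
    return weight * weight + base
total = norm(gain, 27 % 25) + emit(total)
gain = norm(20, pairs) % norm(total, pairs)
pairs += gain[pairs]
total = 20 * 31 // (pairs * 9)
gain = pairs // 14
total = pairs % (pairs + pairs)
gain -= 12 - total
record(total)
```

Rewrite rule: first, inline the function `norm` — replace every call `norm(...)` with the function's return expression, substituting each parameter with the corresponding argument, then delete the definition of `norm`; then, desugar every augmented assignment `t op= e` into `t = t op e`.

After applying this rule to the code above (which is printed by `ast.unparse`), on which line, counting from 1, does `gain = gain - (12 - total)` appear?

7

Transformed code:
total = gain * gain + 27 % 25 + emit(total)
gain = (20 * 20 + pairs) % (total * total + pairs)
pairs = pairs + gain[pairs]
total = 20 * 31 // (pairs * 9)
gain = pairs // 14
total = pairs % (pairs + pairs)
gain = gain - (12 - total)
record(total)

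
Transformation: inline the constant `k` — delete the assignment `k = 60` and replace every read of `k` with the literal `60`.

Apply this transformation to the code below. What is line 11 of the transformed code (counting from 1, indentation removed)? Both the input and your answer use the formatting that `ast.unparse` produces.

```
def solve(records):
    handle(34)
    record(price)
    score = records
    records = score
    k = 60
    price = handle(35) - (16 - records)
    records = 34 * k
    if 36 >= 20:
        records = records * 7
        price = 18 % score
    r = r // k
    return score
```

r = r // 60

Transformed code:
def solve(records):
    handle(34)
    record(price)
    score = records
    records = score
    price = handle(35) - (16 - records)
    records = 34 * 60
    if 36 >= 20:
        records = records * 7
        price = 18 % score
    r = r // 60
    return score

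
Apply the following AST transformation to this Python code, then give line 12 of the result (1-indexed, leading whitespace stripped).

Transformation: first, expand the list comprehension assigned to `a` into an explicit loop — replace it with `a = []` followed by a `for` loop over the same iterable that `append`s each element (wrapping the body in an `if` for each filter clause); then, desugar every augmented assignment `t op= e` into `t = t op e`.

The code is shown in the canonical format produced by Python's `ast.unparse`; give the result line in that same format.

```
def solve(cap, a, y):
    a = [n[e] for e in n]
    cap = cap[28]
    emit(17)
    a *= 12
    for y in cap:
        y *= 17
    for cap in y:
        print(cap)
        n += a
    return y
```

Transformed code:
def solve(cap, a, y):
    a = []
    for e in n:
        a.append(n[e])
    cap = cap[28]
    emit(17)
    a = a * 12
    for y in cap:
        y = y * 17
    for cap in y:
        print(cap)
        n = n + a
    return y

n = n + a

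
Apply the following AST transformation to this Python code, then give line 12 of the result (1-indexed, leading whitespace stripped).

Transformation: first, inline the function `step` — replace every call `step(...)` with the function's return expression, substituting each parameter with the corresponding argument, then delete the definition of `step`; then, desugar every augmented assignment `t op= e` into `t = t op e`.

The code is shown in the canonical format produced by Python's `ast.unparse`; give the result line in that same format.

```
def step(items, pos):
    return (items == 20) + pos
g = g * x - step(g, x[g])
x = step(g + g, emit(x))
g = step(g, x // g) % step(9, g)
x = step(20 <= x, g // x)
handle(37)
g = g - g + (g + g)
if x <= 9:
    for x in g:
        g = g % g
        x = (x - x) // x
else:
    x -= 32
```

x = x - 32

Transformed code:
g = g * x - ((g == 20) + x[g])
x = (g + g == 20) + emit(x)
g = ((g == 20) + x // g) % ((9 == 20) + g)
x = ((20 <= x) == 20) + g // x
handle(37)
g = g - g + (g + g)
if x <= 9:
    for x in g:
        g = g % g
        x = (x - x) // x
else:
    x = x - 32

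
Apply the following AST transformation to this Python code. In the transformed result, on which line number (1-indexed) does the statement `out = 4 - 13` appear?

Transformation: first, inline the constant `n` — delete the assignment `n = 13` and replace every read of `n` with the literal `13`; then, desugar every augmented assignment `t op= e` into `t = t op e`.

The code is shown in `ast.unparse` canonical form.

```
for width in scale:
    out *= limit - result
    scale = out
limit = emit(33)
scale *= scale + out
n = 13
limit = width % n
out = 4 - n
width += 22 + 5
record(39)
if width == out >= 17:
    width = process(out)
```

Transformed code:
for width in scale:
    out = out * (limit - result)
    scale = out
limit = emit(33)
scale = scale * (scale + out)
limit = width % 13
out = 4 - 13
width = width + (22 + 5)
record(39)
if width == out >= 17:
    width = process(out)

7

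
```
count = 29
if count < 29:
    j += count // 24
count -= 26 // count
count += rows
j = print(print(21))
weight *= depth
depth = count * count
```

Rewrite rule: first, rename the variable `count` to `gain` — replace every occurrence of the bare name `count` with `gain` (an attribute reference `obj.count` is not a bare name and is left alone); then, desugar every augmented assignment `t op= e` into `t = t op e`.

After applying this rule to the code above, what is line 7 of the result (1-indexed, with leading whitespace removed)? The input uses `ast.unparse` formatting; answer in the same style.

Transformed code:
gain = 29
if gain < 29:
    j = j + gain // 24
gain = gain - 26 // gain
gain = gain + rows
j = print(print(21))
weight = weight * depth
depth = gain * gain

weight = weight * depth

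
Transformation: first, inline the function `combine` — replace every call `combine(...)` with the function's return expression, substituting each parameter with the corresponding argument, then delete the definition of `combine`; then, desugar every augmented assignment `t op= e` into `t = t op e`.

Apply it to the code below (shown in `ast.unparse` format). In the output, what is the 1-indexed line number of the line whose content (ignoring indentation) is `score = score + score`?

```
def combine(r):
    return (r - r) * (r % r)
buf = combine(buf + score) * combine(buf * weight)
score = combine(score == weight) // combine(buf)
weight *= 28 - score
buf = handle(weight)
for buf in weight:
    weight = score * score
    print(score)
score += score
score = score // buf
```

8

Transformed code:
buf = (buf + score - (buf + score)) * ((buf + score) % (buf + score)) * ((buf * weight - buf * weight) * (buf * weight % (buf * weight)))
score = ((score == weight) - (score == weight)) * ((score == weight) % (score == weight)) // ((buf - buf) * (buf % buf))
weight = weight * (28 - score)
buf = handle(weight)
for buf in weight:
    weight = score * score
    print(score)
score = score + score
score = score // buf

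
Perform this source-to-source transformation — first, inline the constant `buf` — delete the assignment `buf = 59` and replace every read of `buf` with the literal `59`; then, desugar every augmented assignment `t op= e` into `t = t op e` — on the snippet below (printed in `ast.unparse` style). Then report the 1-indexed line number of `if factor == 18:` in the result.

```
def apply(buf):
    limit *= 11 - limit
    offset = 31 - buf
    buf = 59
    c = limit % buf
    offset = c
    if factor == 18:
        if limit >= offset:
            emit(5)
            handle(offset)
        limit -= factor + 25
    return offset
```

6

Transformed code:
def apply(buf):
    limit = limit * (11 - limit)
    offset = 31 - 59
    c = limit % 59
    offset = c
    if factor == 18:
        if limit >= offset:
            emit(5)
            handle(offset)
        limit = limit - (factor + 25)
    return offset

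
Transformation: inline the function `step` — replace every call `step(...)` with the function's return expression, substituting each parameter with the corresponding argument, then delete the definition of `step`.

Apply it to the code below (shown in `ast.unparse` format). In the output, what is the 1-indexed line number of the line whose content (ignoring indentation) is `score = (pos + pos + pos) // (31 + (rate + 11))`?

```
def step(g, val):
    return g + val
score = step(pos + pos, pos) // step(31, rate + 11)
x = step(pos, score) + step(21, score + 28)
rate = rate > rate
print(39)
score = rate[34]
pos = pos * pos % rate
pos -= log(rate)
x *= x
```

1

Transformed code:
score = (pos + pos + pos) // (31 + (rate + 11))
x = pos + score + (21 + (score + 28))
rate = rate > rate
print(39)
score = rate[34]
pos = pos * pos % rate
pos -= log(rate)
x *= x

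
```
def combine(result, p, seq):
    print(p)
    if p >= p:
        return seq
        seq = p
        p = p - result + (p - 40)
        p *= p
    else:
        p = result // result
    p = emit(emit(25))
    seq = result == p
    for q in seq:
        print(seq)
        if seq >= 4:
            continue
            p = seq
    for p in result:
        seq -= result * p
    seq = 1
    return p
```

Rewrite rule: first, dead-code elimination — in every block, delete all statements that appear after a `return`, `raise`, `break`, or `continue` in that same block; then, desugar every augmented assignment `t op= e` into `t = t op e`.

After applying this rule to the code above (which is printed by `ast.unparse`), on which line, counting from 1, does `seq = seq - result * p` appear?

14

Transformed code:
def combine(result, p, seq):
    print(p)
    if p >= p:
        return seq
    else:
        p = result // result
    p = emit(emit(25))
    seq = result == p
    for q in seq:
        print(seq)
        if seq >= 4:
            continue
    for p in result:
        seq = seq - result * p
    seq = 1
    return p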